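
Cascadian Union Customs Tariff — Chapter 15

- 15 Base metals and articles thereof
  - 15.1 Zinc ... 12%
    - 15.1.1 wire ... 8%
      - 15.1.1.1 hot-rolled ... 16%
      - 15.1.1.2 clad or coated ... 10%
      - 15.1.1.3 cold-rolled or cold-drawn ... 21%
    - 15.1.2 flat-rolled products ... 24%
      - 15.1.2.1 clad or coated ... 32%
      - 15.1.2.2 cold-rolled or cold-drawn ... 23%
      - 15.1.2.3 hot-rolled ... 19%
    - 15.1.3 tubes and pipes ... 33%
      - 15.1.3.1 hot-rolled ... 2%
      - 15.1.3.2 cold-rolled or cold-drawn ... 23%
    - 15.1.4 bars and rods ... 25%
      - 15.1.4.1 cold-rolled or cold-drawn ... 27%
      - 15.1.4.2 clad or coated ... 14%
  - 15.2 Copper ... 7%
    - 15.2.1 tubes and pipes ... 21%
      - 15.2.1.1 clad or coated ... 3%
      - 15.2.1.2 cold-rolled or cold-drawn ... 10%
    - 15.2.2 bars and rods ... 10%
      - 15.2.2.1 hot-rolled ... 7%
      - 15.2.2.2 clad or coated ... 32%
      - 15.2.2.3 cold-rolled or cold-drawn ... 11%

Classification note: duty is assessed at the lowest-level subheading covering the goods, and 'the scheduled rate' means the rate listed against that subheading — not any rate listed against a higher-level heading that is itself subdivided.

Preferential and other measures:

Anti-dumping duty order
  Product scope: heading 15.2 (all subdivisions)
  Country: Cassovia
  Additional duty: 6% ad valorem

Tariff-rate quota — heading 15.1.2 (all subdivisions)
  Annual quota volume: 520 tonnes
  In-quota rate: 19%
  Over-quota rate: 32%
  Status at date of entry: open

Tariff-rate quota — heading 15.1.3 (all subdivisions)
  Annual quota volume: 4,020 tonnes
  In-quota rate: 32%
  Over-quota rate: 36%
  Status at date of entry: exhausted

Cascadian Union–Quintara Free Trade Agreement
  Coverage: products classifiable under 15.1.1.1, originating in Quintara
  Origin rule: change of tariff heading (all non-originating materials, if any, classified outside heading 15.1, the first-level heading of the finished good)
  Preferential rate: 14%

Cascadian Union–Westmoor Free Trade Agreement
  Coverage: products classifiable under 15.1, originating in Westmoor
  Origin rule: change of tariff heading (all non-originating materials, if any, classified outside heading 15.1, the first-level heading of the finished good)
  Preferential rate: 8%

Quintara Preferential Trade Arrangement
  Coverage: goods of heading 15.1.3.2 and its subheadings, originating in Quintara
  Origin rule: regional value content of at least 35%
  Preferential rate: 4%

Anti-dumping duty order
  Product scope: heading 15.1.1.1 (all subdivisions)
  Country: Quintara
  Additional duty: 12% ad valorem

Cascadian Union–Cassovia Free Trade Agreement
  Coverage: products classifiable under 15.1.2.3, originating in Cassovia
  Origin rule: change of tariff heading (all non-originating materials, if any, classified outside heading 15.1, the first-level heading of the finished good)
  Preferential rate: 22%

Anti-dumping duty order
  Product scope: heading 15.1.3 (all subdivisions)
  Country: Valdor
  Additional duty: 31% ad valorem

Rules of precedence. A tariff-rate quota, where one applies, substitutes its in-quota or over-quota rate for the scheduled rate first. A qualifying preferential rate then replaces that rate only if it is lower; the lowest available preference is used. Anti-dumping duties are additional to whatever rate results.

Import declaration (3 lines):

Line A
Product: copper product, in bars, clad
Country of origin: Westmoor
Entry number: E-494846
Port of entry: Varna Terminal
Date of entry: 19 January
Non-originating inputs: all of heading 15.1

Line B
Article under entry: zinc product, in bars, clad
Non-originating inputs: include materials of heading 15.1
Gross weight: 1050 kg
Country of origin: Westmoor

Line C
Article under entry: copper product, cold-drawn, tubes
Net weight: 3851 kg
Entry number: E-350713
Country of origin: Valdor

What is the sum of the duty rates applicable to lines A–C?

56%

Line A: copper → 15.2; in bars → 15.2.2; clad → 15.2.2.2. Scheduled 32%. Westmoor agreement on 15.1: 15.2.2.2 not covered. → 32%.
Line B: zinc → 15.1; in bars → 15.1.4; clad → 15.1.4.2. Scheduled 14%. Westmoor agreement on 15.1: CTH not met. → 14%.
Line C: copper → 15.2; tubes → 15.2.1; cold-drawn → 15.2.1.2. Scheduled 10%. No special measure applies. → 10%.
Sum: 32% + 14% + 10% = 56%.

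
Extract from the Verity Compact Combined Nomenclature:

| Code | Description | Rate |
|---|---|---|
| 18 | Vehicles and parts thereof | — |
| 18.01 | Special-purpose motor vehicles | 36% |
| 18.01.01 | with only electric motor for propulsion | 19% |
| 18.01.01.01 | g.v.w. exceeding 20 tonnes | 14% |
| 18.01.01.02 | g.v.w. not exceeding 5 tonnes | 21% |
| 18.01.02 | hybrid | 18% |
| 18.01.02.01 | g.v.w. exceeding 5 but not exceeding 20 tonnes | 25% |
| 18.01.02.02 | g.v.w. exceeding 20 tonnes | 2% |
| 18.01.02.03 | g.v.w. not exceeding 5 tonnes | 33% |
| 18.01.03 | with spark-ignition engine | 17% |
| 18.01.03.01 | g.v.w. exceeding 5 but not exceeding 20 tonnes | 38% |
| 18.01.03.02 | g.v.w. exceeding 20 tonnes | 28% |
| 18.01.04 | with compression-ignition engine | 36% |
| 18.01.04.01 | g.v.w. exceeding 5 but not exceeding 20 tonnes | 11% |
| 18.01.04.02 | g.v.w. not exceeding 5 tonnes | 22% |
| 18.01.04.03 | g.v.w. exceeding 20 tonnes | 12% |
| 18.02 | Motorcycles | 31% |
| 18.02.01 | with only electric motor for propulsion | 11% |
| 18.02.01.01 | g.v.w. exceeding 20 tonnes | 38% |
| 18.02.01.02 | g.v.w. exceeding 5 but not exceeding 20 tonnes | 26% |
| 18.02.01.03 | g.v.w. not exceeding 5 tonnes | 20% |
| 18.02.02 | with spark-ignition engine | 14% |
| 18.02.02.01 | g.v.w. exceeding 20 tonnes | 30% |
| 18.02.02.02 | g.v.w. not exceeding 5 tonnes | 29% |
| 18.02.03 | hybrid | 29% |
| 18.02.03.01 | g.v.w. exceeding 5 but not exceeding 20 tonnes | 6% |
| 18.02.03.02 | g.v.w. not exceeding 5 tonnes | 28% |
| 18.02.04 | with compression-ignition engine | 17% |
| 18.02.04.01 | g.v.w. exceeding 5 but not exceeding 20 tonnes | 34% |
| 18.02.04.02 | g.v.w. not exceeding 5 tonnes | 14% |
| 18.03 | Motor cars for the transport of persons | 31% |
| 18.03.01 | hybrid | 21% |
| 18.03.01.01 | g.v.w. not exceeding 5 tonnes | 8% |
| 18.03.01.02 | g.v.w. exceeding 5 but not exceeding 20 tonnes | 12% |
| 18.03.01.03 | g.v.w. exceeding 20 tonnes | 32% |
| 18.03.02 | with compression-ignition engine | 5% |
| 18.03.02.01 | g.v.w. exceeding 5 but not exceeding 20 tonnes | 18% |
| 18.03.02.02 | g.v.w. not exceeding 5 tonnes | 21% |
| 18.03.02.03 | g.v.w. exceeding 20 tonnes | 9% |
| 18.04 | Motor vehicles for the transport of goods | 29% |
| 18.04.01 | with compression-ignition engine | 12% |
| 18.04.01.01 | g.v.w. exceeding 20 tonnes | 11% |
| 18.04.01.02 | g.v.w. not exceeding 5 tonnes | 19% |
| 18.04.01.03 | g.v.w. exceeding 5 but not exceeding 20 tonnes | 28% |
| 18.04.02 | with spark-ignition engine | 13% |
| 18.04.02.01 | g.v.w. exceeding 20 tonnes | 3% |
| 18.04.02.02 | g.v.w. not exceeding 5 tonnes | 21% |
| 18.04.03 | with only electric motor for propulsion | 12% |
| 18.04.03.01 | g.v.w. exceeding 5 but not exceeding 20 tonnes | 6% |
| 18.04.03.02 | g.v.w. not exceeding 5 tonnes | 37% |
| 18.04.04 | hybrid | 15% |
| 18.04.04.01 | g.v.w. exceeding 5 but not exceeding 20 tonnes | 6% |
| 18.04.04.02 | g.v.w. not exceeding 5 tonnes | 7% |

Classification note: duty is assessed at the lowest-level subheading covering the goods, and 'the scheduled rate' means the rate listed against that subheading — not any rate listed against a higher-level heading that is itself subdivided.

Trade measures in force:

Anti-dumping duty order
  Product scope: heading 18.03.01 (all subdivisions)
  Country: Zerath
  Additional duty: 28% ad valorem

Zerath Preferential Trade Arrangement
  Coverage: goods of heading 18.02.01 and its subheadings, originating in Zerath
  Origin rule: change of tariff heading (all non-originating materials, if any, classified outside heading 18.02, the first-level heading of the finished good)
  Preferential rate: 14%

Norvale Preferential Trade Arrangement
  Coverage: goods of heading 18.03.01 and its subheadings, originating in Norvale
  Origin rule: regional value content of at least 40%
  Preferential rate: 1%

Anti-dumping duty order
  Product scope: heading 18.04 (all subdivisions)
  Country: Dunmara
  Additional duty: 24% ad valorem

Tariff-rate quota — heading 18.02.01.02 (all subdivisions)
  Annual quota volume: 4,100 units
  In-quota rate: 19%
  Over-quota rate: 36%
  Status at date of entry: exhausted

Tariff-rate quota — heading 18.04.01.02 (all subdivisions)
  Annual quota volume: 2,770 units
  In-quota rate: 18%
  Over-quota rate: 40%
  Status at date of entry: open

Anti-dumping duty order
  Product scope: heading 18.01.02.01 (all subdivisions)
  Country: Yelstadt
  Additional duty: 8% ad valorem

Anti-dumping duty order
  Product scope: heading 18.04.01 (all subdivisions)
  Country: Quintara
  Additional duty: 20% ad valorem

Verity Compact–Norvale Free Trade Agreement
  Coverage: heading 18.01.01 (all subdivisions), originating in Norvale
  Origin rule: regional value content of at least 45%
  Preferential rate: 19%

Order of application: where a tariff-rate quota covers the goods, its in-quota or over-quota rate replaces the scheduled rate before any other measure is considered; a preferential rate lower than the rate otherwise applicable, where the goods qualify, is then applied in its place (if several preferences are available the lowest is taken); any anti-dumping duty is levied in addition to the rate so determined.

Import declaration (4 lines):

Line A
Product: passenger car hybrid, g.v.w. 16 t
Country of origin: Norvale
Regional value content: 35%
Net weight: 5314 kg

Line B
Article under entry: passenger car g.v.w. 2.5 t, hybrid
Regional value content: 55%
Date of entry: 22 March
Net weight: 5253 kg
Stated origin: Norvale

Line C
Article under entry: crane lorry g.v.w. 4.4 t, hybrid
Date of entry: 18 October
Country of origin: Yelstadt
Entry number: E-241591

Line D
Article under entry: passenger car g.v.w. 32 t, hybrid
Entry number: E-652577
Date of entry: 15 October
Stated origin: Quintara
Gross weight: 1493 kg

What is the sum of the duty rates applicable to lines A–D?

Line A: passenger car → 18.03; hybrid → 18.03.01; g.v.w. 16 t → 18.03.01.02. Scheduled 12%. Norvale agreement on 18.03.01: RVC < 40%; Norvale agreement on 18.01.01: 18.03.01.02 not covered. → 12%.
Line B: passenger car → 18.03; hybrid → 18.03.01; g.v.w. 2.5 t → 18.03.01.01. Scheduled 8%. Norvale agreement on 18.03.01: RVC ≥ 40% → 1% available; Norvale agreement on 18.01.01: 18.03.01.01 not covered; preferential 1%. → 1%.
Line C: crane lorry → 18.01; hybrid → 18.01.02; g.v.w. 4.4 t → 18.01.02.03. Scheduled 33%. No special measure applies. → 33%.
Line D: passenger car → 18.03; hybrid → 18.03.01; g.v.w. 32 t → 18.03.01.03. Scheduled 32%. No special measure applies. → 32%.
Sum: 12% + 1% + 33% + 32% = 78%.

78%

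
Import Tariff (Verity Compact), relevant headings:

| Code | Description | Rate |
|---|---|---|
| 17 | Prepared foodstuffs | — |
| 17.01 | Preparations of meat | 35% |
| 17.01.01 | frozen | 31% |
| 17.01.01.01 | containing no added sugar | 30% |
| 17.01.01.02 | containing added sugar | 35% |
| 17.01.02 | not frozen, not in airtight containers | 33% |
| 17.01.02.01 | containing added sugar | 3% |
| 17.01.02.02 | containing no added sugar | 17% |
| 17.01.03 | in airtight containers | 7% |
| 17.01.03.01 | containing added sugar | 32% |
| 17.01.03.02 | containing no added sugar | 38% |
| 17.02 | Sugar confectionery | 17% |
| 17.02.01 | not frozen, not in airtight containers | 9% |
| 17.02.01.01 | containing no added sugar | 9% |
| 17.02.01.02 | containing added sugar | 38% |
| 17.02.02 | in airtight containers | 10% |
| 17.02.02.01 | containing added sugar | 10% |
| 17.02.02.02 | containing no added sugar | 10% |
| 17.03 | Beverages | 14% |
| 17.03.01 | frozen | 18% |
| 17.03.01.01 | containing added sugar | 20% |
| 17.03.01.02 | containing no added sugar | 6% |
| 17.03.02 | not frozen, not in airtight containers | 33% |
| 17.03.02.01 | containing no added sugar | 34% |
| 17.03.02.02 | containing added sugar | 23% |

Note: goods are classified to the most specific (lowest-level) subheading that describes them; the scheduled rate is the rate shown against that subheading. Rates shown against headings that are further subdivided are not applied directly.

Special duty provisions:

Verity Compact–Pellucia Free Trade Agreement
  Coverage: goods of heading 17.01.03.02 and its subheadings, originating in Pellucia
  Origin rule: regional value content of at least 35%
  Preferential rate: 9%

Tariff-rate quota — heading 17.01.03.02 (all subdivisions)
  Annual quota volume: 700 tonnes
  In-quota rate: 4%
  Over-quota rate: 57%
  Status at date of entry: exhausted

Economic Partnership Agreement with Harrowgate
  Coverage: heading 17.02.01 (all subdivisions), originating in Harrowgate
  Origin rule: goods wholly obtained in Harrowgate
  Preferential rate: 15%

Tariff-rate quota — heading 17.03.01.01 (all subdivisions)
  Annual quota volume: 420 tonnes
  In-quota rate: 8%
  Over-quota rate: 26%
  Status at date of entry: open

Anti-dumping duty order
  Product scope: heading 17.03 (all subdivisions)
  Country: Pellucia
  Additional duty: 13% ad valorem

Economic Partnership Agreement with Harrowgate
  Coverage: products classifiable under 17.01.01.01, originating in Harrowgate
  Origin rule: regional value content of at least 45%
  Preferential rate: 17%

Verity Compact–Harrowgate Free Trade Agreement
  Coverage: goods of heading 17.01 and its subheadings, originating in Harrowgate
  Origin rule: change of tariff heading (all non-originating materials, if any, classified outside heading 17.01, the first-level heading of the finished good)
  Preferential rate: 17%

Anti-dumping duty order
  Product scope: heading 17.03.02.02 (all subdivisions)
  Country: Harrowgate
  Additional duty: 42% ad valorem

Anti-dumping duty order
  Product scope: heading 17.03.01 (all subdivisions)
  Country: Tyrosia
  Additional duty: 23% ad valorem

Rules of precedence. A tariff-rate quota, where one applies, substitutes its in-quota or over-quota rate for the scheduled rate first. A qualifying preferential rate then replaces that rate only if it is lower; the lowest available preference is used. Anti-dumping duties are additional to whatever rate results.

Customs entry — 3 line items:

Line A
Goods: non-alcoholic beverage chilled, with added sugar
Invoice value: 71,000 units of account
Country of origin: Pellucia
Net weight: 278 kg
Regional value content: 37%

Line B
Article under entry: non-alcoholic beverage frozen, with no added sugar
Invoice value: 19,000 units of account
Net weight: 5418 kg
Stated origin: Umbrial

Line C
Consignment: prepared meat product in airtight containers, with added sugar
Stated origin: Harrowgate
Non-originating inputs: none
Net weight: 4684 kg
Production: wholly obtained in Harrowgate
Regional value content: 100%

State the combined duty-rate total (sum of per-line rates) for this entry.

59%

Line A: non-alcoholic beverage → 17.03; chilled → 17.03.02; with added sugar → 17.03.02.02. Scheduled 23%. Pellucia agreement on 17.01.03.02: 17.03.02.02 not covered; anti-dumping (Pellucia, 17.03): +13%; total 23% + 13% = 36%. → 36%.
Line B: non-alcoholic beverage → 17.03; frozen → 17.03.01; with no added sugar → 17.03.01.02. Scheduled 6%. No special measure applies. → 6%.
Line C: prepared meat product → 17.01; in airtight containers → 17.01.03; with added sugar → 17.01.03.01. Scheduled 32%. Harrowgate agreement on 17.02.01: 17.01.03.01 not covered; Harrowgate agreement on 17.01.01.01: 17.01.03.01 not covered; Harrowgate agreement on 17.01: CTH met → 17% available; preferential 17%. → 17%.
Sum: 36% + 6% + 17% = 59%.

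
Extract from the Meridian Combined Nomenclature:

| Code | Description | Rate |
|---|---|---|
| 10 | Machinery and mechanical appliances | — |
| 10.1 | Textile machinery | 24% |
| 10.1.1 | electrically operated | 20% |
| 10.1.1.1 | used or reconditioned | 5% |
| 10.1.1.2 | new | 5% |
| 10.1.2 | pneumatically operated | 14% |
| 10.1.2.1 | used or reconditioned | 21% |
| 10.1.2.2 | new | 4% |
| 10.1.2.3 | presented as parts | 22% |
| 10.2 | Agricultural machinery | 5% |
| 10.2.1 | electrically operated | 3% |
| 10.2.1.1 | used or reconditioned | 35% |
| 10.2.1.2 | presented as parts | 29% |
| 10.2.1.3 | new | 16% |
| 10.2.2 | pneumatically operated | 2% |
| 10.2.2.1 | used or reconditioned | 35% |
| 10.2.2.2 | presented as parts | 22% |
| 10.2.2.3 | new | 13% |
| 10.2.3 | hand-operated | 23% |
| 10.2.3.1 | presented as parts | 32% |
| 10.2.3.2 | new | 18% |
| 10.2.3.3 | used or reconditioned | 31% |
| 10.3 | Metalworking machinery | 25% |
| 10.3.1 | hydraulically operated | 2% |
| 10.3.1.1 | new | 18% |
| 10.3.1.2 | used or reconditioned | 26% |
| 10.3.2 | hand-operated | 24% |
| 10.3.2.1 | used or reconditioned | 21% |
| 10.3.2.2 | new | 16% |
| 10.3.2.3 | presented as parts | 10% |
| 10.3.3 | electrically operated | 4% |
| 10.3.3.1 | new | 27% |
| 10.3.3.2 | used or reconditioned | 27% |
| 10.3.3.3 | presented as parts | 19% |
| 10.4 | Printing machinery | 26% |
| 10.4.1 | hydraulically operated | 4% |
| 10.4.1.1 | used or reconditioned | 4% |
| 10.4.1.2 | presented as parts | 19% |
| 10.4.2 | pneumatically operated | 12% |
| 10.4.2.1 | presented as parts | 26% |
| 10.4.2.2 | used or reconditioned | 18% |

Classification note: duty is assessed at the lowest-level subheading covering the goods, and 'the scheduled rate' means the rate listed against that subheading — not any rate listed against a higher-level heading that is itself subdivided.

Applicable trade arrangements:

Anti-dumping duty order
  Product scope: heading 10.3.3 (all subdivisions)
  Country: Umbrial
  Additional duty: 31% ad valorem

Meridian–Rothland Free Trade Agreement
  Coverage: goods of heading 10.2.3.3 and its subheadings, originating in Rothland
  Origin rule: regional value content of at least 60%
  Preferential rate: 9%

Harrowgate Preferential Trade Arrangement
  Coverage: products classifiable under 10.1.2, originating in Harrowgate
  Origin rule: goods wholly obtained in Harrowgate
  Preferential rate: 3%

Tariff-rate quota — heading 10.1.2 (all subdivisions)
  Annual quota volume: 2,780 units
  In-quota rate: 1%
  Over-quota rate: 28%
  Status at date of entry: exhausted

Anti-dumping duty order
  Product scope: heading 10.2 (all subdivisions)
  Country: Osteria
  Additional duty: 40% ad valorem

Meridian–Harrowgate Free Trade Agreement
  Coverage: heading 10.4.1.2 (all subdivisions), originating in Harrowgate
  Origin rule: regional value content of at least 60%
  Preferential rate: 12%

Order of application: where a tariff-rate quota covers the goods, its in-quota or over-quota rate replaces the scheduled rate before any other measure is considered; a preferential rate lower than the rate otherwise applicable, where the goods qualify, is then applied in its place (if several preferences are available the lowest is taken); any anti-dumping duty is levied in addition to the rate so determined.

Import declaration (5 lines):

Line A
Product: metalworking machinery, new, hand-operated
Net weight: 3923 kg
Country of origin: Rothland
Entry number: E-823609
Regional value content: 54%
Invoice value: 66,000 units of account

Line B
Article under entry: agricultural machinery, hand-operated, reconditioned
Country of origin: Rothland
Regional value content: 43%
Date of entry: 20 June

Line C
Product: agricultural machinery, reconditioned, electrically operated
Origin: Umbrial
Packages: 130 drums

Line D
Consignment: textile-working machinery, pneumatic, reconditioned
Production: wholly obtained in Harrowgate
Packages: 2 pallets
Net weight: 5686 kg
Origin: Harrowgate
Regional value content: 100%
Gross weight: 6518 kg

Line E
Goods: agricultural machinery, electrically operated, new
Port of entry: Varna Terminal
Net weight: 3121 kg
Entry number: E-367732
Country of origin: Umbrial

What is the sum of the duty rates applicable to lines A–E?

Line A: metalworking → 10.3; hand-operated → 10.3.2; new → 10.3.2.2. Scheduled 16%. Rothland agreement on 10.2.3.3: 10.3.2.2 not covered. → 16%.
Line B: agricultural → 10.2; hand-operated → 10.2.3; reconditioned → 10.2.3.3. Scheduled 31%. Rothland agreement on 10.2.3.3: RVC < 60%. → 31%.
Line C: agricultural → 10.2; electrically operated → 10.2.1; reconditioned → 10.2.1.1. Scheduled 35%. No special measure applies. → 35%.
Line D: textile-working → 10.1; pneumatic → 10.1.2; reconditioned → 10.1.2.1. Scheduled 21%. quota on 10.1.2 exhausted → over-quota 28%; Harrowgate agreement on 10.1.2: wholly obtained → 3% available; Harrowgate agreement on 10.4.1.2: 10.1.2.1 not covered; preferential 3%. → 3%.
Line E: agricultural → 10.2; electrically operated → 10.2.1; new → 10.2.1.3. Scheduled 16%. No special measure applies. → 16%.
Sum: 16% + 31% + 35% + 3% + 16% = 101%.

101%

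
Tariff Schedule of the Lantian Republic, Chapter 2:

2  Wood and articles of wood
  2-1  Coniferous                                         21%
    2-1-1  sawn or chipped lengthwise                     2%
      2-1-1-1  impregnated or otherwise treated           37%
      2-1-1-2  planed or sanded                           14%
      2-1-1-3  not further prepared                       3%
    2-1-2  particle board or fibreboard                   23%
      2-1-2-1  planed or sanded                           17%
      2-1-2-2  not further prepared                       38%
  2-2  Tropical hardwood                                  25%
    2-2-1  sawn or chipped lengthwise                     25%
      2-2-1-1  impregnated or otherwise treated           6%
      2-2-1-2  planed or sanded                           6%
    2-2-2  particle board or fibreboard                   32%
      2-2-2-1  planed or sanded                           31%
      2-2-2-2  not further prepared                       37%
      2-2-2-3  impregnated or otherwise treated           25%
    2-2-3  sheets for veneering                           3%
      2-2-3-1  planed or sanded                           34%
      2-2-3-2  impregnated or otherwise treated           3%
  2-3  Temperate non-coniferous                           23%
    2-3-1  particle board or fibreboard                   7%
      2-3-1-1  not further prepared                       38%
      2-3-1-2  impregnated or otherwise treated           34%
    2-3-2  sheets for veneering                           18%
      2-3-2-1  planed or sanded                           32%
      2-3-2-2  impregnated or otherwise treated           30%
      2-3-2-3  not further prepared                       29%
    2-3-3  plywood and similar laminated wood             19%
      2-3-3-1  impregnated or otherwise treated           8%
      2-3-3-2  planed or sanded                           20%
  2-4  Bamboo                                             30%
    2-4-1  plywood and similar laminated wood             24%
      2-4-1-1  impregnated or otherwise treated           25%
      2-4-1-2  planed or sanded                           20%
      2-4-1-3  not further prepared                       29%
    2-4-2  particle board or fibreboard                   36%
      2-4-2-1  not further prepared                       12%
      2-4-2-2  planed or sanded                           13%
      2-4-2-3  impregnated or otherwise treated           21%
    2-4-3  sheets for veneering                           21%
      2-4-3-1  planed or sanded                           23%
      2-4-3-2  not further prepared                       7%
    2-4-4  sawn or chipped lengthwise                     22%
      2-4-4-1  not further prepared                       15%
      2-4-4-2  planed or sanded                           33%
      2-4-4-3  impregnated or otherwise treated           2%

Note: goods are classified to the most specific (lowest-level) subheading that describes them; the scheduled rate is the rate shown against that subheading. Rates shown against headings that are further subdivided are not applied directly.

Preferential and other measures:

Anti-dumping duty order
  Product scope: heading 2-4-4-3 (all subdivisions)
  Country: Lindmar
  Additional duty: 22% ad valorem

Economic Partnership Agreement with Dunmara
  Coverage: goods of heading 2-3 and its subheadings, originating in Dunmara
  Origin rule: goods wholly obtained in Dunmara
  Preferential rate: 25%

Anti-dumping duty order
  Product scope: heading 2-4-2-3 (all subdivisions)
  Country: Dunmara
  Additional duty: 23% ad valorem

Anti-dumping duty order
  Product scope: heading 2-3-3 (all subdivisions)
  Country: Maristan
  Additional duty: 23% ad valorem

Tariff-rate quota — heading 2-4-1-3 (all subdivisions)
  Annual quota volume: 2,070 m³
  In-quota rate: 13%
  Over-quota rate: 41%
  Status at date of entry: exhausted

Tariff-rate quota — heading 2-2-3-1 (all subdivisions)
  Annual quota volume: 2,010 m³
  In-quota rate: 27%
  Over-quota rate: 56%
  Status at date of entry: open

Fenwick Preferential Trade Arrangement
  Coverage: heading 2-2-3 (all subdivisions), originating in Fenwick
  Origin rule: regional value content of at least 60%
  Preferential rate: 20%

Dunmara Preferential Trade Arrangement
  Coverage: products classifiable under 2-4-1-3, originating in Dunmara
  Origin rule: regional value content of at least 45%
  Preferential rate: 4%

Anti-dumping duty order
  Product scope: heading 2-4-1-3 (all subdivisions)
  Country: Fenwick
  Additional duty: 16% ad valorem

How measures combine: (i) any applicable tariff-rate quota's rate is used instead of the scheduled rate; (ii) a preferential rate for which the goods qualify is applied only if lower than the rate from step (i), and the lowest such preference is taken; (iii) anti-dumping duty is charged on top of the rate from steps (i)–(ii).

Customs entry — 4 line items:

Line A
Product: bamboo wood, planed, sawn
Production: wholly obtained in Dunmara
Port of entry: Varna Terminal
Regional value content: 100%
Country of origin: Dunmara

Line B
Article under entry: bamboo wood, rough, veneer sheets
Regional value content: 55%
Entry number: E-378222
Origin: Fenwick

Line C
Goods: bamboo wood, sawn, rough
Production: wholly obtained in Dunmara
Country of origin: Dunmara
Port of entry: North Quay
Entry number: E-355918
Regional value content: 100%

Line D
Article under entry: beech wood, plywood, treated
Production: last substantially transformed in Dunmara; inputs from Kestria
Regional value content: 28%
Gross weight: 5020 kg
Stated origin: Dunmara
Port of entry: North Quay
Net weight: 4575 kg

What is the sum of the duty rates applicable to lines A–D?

Line A: bamboo → 2-4; sawn → 2-4-4; planed → 2-4-4-2. Scheduled 33%. Dunmara agreement on 2-3: 2-4-4-2 not covered; Dunmara agreement on 2-4-1-3: 2-4-4-2 not covered. → 33%.
Line B: bamboo → 2-4; veneer sheets → 2-4-3; rough → 2-4-3-2. Scheduled 7%. Fenwick agreement on 2-2-3: 2-4-3-2 not covered. → 7%.
Line C: bamboo → 2-4; sawn → 2-4-4; rough → 2-4-4-1. Scheduled 15%. Dunmara agreement on 2-3: 2-4-4-1 not covered; Dunmara agreement on 2-4-1-3: 2-4-4-1 not covered. → 15%.
Line D: beech → 2-3; plywood → 2-3-3; treated → 2-3-3-1. Scheduled 8%. Dunmara agreement on 2-3: not wholly obtained; Dunmara agreement on 2-4-1-3: 2-3-3-1 not covered. → 8%.
Sum: 33% + 7% + 15% + 8% = 63%.

63%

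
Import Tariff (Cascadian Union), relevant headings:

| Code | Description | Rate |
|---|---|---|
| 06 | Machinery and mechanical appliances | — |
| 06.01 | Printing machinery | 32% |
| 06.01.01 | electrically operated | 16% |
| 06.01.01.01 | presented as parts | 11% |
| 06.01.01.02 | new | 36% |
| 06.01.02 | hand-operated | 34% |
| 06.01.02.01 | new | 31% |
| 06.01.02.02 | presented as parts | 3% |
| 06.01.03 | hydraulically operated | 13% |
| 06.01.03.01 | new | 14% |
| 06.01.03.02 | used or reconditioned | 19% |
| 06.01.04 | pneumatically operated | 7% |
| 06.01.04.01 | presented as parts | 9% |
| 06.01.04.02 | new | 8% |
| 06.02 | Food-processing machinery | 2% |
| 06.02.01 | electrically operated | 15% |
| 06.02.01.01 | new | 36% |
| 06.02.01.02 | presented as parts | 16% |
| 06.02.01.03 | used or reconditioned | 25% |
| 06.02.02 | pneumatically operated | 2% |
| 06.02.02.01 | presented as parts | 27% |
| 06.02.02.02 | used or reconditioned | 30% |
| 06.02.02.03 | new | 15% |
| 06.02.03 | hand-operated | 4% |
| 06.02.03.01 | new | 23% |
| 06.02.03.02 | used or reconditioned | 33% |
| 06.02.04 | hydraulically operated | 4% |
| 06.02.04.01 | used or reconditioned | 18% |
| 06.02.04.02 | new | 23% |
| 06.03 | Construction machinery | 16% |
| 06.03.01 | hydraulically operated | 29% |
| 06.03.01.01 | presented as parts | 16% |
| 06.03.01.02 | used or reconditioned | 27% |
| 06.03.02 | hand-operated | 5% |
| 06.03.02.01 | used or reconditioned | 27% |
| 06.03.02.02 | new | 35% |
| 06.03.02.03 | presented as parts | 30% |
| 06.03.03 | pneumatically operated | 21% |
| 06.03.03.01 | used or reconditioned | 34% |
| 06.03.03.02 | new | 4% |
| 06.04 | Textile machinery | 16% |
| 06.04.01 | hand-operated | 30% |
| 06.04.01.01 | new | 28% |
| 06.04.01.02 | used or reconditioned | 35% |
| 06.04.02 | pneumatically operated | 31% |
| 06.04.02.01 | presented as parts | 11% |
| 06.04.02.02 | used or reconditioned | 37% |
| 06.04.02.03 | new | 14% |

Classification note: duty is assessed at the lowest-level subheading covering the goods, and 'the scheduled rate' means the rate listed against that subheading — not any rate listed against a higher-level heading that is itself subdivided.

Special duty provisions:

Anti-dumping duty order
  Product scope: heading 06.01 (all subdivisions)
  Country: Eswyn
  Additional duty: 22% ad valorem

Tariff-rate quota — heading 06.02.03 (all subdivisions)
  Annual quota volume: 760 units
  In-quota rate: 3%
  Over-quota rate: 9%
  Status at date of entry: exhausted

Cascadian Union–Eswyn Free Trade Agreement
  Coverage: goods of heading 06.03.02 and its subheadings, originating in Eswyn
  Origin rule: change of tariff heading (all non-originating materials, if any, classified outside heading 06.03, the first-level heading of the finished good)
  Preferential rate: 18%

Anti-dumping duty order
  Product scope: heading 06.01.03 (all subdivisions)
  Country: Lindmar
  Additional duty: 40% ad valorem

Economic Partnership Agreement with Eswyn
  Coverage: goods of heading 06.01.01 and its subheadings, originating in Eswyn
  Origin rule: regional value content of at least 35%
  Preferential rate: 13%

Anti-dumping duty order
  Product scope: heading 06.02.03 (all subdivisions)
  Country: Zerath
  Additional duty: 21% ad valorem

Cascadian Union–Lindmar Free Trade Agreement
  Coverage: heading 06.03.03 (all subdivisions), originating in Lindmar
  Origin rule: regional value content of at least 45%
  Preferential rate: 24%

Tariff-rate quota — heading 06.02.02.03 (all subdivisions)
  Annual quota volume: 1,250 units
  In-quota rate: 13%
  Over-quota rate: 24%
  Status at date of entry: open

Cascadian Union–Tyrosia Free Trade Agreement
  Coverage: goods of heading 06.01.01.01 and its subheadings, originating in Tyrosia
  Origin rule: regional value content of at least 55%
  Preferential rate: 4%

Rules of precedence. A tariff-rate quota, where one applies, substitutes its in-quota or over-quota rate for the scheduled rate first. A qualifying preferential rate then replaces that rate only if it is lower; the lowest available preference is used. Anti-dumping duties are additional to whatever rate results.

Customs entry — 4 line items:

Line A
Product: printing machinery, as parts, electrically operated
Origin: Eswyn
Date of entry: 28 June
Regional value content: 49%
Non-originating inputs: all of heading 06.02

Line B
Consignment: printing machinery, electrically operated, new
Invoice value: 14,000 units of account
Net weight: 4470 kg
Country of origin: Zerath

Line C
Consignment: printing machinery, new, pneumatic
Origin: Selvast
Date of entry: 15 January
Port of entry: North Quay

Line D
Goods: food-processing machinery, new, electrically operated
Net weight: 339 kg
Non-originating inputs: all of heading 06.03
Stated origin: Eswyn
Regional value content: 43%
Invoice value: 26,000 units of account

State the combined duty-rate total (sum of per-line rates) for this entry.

Line A: printing → 06.01; electrically operated → 06.01.01; as parts → 06.01.01.01. Scheduled 11%. Eswyn agreement on 06.03.02: 06.01.01.01 not covered; Eswyn agreement on 06.01.01: RVC ≥ 35% → 13% available; preference 13% not lower than 11% → no reduction; anti-dumping (Eswyn, 06.01): +22%; total 11% + 22% = 33%. → 33%.
Line B: printing → 06.01; electrically operated → 06.01.01; new → 06.01.01.02. Scheduled 36%. No special measure applies. → 36%.
Line C: printing → 06.01; pneumatic → 06.01.04; new → 06.01.04.02. Scheduled 8%. No special measure applies. → 8%.
Line D: food-processing → 06.02; electrically operated → 06.02.01; new → 06.02.01.01. Scheduled 36%. Eswyn agreement on 06.03.02: 06.02.01.01 not covered; Eswyn agreement on 06.01.01: 06.02.01.01 not covered. → 36%.
Sum: 33% + 36% + 8% + 36% = 113%.

113%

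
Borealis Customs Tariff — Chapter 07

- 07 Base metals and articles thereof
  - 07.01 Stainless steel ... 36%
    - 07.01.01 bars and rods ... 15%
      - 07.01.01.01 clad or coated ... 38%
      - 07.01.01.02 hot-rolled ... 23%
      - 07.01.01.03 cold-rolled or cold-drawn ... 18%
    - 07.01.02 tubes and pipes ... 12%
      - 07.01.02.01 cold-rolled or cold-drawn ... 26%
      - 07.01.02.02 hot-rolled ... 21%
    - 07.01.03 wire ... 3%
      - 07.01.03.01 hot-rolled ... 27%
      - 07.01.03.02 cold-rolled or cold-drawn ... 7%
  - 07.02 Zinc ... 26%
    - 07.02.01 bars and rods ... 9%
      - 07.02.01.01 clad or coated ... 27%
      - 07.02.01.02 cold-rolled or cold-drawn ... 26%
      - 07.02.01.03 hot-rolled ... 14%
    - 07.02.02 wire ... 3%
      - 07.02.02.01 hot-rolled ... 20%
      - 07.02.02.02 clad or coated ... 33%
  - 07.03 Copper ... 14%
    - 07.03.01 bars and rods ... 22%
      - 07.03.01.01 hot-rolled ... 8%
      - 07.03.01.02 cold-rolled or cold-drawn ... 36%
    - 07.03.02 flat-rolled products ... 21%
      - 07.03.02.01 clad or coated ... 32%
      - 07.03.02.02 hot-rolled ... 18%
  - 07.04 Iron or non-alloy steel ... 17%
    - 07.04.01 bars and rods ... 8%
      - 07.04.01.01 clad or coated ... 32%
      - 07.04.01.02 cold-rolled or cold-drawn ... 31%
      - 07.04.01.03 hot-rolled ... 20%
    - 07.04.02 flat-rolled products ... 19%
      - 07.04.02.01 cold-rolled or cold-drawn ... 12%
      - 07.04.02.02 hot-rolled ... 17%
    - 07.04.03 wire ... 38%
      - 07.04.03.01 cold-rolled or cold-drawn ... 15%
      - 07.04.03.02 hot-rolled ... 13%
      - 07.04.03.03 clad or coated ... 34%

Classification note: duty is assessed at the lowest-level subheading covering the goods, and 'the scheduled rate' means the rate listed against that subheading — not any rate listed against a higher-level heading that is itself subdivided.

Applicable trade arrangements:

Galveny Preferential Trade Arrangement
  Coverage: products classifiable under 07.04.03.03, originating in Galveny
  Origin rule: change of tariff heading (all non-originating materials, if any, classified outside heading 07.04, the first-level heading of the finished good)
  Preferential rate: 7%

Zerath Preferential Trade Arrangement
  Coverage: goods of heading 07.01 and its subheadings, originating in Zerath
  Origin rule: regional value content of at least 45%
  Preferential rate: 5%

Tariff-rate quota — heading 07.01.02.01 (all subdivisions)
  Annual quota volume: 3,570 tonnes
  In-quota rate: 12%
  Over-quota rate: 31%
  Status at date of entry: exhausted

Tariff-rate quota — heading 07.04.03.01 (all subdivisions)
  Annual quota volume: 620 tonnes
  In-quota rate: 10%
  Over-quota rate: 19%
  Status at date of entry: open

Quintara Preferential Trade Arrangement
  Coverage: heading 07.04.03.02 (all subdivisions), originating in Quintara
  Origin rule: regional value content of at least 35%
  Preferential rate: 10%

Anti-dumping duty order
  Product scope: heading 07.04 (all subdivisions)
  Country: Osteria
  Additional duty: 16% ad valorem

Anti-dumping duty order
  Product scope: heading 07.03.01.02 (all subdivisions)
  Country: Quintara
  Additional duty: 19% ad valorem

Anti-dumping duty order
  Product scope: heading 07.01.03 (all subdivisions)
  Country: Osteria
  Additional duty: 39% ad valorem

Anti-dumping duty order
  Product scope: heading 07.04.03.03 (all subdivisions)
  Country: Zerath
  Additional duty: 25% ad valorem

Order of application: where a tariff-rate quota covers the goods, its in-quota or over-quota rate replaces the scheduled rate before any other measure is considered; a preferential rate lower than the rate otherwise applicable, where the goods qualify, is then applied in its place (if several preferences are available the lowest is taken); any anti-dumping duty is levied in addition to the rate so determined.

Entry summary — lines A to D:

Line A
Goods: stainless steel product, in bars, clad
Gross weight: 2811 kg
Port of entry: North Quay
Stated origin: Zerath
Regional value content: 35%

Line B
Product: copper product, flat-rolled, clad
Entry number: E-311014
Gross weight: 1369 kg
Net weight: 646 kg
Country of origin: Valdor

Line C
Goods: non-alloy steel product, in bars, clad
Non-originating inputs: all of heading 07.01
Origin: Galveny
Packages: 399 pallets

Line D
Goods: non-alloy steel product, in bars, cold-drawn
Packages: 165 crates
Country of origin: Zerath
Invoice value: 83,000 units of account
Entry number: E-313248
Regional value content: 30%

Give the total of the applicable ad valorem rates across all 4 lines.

133%

Line A: stainless steel → 07.01; in bars → 07.01.01; clad → 07.01.01.01. Scheduled 38%. Zerath agreement on 07.01: RVC < 45%. → 38%.
Line B: copper → 07.03; flat-rolled → 07.03.02; clad → 07.03.02.01. Scheduled 32%. No special measure applies. → 32%.
Line C: non-alloy steel → 07.04; in bars → 07.04.01; clad → 07.04.01.01. Scheduled 32%. Galveny agreement on 07.04.03.03: 07.04.01.01 not covered. → 32%.
Line D: non-alloy steel → 07.04; in bars → 07.04.01; cold-drawn → 07.04.01.02. Scheduled 31%. Zerath agreement on 07.01: 07.04.01.02 not covered. → 31%.
Sum: 38% + 32% + 32% + 31% = 133%.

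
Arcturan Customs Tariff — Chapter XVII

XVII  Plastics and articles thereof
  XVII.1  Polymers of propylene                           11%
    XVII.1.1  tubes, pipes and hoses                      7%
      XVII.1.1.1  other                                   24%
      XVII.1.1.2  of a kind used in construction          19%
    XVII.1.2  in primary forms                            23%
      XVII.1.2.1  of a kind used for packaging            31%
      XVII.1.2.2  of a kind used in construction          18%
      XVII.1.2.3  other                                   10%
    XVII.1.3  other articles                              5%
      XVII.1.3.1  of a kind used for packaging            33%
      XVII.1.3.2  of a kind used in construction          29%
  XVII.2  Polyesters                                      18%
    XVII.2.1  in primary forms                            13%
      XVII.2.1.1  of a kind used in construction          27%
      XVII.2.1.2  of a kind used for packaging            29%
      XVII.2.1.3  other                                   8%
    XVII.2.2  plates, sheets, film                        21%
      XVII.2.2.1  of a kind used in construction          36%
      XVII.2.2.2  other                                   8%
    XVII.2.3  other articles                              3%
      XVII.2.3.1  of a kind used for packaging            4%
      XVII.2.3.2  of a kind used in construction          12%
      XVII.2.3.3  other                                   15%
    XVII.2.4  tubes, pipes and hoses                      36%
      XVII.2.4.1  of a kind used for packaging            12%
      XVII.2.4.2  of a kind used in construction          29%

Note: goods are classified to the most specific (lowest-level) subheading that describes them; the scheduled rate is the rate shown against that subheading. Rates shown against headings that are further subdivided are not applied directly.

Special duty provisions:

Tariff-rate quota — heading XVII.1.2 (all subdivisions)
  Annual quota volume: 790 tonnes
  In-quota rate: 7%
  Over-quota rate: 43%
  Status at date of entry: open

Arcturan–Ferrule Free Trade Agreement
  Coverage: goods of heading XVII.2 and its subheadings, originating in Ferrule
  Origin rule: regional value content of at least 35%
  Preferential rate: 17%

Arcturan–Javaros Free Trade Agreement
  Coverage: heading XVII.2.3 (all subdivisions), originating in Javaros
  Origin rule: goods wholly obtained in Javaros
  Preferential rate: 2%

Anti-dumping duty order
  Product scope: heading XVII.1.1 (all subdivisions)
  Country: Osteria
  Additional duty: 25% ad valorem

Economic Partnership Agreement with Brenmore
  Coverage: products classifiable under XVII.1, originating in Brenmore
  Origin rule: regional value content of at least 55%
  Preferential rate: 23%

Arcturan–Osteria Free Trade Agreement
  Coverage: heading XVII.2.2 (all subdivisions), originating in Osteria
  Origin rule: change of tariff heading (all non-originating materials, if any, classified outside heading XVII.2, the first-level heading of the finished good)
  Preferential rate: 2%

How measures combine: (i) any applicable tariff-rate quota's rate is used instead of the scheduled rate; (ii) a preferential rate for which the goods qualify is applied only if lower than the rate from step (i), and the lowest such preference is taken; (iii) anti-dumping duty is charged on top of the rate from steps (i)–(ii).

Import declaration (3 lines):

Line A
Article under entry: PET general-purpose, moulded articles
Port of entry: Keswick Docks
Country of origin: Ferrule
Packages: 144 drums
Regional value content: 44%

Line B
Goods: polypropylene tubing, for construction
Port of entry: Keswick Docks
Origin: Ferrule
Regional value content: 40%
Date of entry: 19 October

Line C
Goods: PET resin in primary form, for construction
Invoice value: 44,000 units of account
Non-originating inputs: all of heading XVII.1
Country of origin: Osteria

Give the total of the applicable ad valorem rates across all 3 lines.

61%

Line A: PET → XVII.2; moulded articles → XVII.2.3; general-purpose → XVII.2.3.3. Scheduled 15%. Ferrule agreement on XVII.2: RVC ≥ 35% → 17% available; preference 17% not lower than 15% → no reduction. → 15%.
Line B: polypropylene → XVII.1; tubing → XVII.1.1; for construction → XVII.1.1.2. Scheduled 19%. Ferrule agreement on XVII.2: XVII.1.1.2 not covered. → 19%.
Line C: PET → XVII.2; resin in primary form → XVII.2.1; for construction → XVII.2.1.1. Scheduled 27%. Osteria agreement on XVII.2.2: XVII.2.1.1 not covered. → 27%.
Sum: 15% + 19% + 27% = 61%.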